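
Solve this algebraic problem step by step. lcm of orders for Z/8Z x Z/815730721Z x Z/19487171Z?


Exponent = lcm of the cyclic orders; pairwise coprime => product.
2^3*13^8*11^7=8*815730721*19487171=127170272400642328


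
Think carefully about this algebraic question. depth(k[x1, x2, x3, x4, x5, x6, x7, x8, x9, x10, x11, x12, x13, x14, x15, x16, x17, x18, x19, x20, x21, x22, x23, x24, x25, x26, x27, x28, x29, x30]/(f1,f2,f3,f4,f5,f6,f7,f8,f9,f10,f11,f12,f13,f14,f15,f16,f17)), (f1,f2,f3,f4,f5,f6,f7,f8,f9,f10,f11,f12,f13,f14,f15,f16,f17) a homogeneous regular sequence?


depth(R)=30
depth(R/I)=30-17=13


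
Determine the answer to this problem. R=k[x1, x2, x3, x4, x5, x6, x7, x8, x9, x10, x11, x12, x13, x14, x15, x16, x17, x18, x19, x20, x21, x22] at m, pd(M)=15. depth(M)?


pd+depth=depth(R)=22
depth=22-15=7


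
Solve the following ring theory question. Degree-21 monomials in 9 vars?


C(d+n-1,n-1)=C(29,8)=4292145


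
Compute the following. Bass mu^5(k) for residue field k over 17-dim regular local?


C(n,i)=C(17,5)=6188


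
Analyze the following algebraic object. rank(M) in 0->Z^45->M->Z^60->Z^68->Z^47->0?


Alt sum=0:
(-1)^0*45 + (-1)^1*? + (-1)^2*60 + (-1)^3*68 + (-1)^4*47=0
rank(M)=84


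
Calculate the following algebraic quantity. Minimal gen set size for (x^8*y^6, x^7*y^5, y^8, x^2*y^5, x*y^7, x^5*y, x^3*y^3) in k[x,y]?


Remove redundant (divisible by others).
x^8*y^6 redundant.
x^7*y^5 redundant.
Min: x^5*y, x^3*y^3, x^2*y^5, x*y^7, y^8
Count=5


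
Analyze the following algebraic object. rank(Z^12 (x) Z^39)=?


rank(M(x)N) = rank(M)*rank(N)
12*39 = 468


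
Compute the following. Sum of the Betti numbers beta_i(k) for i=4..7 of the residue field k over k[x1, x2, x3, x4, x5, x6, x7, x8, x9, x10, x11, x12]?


Koszul resolution: beta_i(k)=C(n,i), n=12
C(12,4)=495, C(12,5)=792, C(12,6)=924, C(12,7)=792
Sum=3003


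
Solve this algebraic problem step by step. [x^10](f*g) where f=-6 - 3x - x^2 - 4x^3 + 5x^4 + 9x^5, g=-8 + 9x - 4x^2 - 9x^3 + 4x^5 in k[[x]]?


[x^10] = sum a_i*b_j, i+j=10
  9*4=36
Sum=36


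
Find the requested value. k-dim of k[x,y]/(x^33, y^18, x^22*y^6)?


k[x,y]/I, I = (x^33, y^18, x^22*y^6)
Rect: 33x18=594. Corner: (33-22)x(18-6)=132.
dim = 594-132 = 462


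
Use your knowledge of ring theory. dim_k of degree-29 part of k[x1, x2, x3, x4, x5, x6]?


C(d+n-1,n-1)=C(34,5)=278256


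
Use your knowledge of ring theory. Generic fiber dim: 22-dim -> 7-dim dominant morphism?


dim(fiber)=dim(X)-dim(Y)=22-7=15


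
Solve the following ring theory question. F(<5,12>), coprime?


gcd(5,12)=1 => F=ab-a-b=5*12-5-12=60-17=43


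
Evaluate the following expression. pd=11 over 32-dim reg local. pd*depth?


pd+depth=32
depth=32-11=21
pd*depth=11*21=231


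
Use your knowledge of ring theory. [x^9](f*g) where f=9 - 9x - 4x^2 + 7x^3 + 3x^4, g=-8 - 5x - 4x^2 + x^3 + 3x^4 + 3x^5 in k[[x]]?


[x^9] = sum a_i*b_j, i+j=9
  3*3=9
Sum=9


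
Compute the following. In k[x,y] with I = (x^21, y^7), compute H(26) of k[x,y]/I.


k[x,y], I = (x^21, y^7), d = 26
Need i < 21 and d-i < 7.
Range: 20 <= i <= 20.
H(26) = 1


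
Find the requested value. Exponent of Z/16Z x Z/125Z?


Exponent = lcm of the cyclic orders; pairwise coprime => product.
2^4*5^3=16*125=2000


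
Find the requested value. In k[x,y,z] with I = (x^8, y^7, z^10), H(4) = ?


Need i<8, j<7, k<10 with i+j+k=4.
For each i, j ranges over max(0,4-i-9)..min(6,4-i):
  i=0: j in [0,4] -> 5
  i=1: j in [0,3] -> 4
  i=2: j in [0,2] -> 3
  i=3: j in [0,1] -> 2
  i=4: j in [0,0] -> 1
H(4) = 5+4+3+2+1 = 15


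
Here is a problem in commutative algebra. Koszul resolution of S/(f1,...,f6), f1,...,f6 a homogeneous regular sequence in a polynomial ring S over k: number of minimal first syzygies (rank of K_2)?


Regular sequence => Koszul complex is the minimal free resolution.
Syz_1 minimally generated by Koszul relations f_i*e_j - f_j*e_i (i<j): mu(Syz_1) = beta_2 = C(m,2) = m(m-1)/2
m=6
6*5/2 = 15


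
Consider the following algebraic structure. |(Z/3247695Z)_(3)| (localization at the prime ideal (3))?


3-primary part: 3247695=3^10*55
Size=3^10=59049


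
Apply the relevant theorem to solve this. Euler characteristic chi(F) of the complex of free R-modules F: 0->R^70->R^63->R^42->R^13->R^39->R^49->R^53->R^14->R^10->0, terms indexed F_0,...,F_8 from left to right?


chi = sum (-1)^i * rank:
(-1)^0*70=70
(-1)^1*63=-63
(-1)^2*42=42
(-1)^3*13=-13
(-1)^4*39=39
(-1)^5*49=-49
(-1)^6*53=53
(-1)^7*14=-14
(-1)^8*10=10
chi=75


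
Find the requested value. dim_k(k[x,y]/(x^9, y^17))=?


Basis: x^i*y^j, i<9, j<17
9*17=153


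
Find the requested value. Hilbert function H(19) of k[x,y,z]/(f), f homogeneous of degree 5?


C(21,2)-C(16,2)=210-120=90


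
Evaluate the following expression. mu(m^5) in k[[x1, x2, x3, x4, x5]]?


C(n+d-1,d)=C(9,5)=126


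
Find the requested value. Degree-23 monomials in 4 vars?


C(d+n-1,n-1)=C(26,3)=2600


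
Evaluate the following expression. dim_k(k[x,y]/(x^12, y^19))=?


Basis: x^i*y^j, i<12, j<19
12*19=228


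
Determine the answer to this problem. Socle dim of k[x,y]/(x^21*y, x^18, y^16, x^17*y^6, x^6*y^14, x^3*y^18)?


Socle = ann(m) = span of standard monomials u with x*u, y*u in I (staircase corners).
Redundant generators: x^21*y, x^3*y^18
Minimal generators: x^18, x^17*y^6, x^6*y^14, y^16
Corners: x^5y^15, x^16y^13, x^17y^5
Socle dim=3


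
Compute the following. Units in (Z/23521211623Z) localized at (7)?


Local ring = Z/823543Z.
phi(823543) = 7^6*(7-1) = 705894


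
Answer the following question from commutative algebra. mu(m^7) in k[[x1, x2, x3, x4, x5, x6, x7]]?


C(n+d-1,d)=C(13,7)=1716


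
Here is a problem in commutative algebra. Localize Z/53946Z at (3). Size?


3-primary part: 53946=3^6*74
Size=3^6=729


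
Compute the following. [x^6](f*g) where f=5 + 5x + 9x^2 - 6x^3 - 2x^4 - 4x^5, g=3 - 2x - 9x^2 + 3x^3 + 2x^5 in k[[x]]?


[x^6] = sum a_i*b_j, i+j=6
  5*2=10
  -6*3=-18
  -2*-9=18
  -4*-2=8
Sum=18


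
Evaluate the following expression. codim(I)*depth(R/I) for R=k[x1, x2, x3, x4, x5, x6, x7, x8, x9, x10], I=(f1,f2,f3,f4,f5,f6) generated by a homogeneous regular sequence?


codim=6, depth=dim(R/I)=10-6=4
Product=6*4=24


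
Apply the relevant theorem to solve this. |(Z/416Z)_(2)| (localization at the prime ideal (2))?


2-primary part: 416=2^5*13
Size=2^5=32


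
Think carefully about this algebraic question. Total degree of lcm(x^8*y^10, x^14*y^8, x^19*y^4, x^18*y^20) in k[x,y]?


lcm = componentwise max:
x: max(8,14,19,18)=19
y: max(10,8,4,20)=20
Total=19+20=39


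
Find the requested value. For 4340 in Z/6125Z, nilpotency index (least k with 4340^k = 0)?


4340^k mod 6125:
k=1: 4340
k=2: 1225
k=3: 0
First zero at k = 3


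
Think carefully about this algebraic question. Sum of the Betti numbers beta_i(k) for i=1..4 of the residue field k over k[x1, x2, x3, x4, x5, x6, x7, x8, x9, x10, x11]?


Koszul resolution: beta_i(k)=C(n,i), n=11
C(11,1)=11, C(11,2)=55, C(11,3)=165, C(11,4)=330
Sum=561


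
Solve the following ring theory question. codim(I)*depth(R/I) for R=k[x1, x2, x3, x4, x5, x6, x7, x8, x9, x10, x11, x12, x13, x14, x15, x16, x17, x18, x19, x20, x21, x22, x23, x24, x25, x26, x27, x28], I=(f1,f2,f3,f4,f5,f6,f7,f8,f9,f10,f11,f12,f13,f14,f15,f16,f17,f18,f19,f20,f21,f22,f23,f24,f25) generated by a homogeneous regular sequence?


codim=25, depth=dim(R/I)=28-25=3
Product=25*3=75


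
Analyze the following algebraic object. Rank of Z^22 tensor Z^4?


rank(M(x)N) = rank(M)*rank(N)
22*4 = 88


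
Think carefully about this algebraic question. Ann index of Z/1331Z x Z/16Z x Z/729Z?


Exponent = lcm of the cyclic orders; pairwise coprime => product.
11^3*2^4*3^6=1331*16*729=15524784


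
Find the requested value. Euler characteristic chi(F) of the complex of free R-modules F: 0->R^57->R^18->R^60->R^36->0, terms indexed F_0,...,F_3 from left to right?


chi = sum (-1)^i * rank:
(-1)^0*57=57
(-1)^1*18=-18
(-1)^2*60=60
(-1)^3*36=-36
chi=63


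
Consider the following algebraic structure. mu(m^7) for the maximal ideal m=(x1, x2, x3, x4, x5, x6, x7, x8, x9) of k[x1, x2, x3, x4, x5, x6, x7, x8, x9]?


Graded Nakayama: mu(m^d) = dim_k (m^d/m^(d+1)) = #degree-7 monomials in 9 vars
C(n+d-1,d)=C(15,7)=6435


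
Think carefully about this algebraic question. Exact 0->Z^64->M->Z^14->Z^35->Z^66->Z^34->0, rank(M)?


Alt sum=0:
(-1)^0*64 + (-1)^1*? + (-1)^2*14 + (-1)^3*35 + (-1)^4*66 + (-1)^5*34=0
rank(M)=75


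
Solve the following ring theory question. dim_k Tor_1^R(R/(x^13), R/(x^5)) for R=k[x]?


Tor_1(R/I,R/J)=(I cap J)/IJ=(x^13)/(x^18)
dim=18-13=min(13,5)=5


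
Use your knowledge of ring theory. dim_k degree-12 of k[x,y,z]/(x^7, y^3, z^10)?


Need i<7, j<3, k<10 with i+j+k=12.
For each i, j ranges over max(0,12-i-9)..min(2,12-i):
  i=0: j in [3,2] -> 0
  i=1: j in [2,2] -> 1
  i=2: j in [1,2] -> 2
  i=3: j in [0,2] -> 3
  i=4: j in [0,2] -> 3
  i=5: j in [0,2] -> 3
  i=6: j in [0,2] -> 3
H(12) = 0+1+2+3+3+3+3 = 15


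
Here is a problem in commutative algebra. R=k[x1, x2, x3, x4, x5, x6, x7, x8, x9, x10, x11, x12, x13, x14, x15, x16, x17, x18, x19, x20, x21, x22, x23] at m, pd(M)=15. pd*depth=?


pd+depth=23
depth=23-15=8
pd*depth=15*8=120


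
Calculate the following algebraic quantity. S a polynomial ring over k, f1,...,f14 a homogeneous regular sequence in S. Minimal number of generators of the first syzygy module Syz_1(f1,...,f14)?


Regular sequence => Koszul complex is the minimal free resolution.
Syz_1 minimally generated by Koszul relations f_i*e_j - f_j*e_i (i<j): mu(Syz_1) = beta_2 = C(m,2) = m(m-1)/2
m=14
14*13/2 = 91


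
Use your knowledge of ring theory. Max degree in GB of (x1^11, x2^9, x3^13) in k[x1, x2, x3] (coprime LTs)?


Pure powers, coprime LTs => already GB.
Degrees: 11, 9, 13
Max=13


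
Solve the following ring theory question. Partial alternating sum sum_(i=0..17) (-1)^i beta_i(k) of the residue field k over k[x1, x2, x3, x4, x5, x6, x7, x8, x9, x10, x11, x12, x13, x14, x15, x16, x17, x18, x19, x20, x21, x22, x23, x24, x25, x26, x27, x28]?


Koszul resolution: beta_i(k)=C(n,i), n=28
sum_(i=0..p) (-1)^i C(n,i) = (-1)^p C(n-1,p)
(-1)^17*C(27,17) = (-1)^17*8436285 = -8436285


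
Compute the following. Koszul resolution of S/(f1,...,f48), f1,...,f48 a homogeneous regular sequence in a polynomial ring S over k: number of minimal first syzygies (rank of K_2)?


Regular sequence => Koszul complex is the minimal free resolution.
Syz_1 minimally generated by Koszul relations f_i*e_j - f_j*e_i (i<j): mu(Syz_1) = beta_2 = C(m,2) = m(m-1)/2
m=48
48*47/2 = 1128


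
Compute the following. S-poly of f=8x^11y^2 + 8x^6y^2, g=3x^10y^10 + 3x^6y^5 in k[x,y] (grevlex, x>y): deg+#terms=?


LT(f)=8x^11y^2, LT(g)=3x^10y^10
lcm(LM)=x^11y^10
S(f,g) (scaled by 24 to clear denominators) = 3y^8*f - 8x*g = 24x^6y^10 - 24x^7y^5
2 terms, deg 16.
16+2=18


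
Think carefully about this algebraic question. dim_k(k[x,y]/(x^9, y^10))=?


Basis: x^i*y^j, i<9, j<10
9*10=90


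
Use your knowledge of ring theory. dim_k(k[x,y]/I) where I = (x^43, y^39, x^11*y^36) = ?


k[x,y]/I, I = (x^43, y^39, x^11*y^36)
Rect: 43x39=1677. Corner: (43-11)x(39-36)=96.
dim = 1677-96 = 1581


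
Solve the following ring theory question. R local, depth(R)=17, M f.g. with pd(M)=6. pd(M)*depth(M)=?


pd+depth=17
depth=17-6=11
pd*depth=6*11=66


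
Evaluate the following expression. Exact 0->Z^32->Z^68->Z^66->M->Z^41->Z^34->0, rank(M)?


Alt sum=0:
(-1)^0*32 + (-1)^1*68 + (-1)^2*66 + (-1)^3*? + (-1)^4*41 + (-1)^5*34=0
rank(M)=37


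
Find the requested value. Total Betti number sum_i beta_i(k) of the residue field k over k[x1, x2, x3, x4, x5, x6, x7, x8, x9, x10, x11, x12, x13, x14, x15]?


Koszul resolution: beta_i(k)=C(n,i), n=15
sum_i C(15,i) = 2^15 = 32768


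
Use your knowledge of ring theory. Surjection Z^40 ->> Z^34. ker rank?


rank(ker) = 40-34 = 6


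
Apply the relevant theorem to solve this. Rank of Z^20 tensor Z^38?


rank(M(x)N) = rank(M)*rank(N)
20*38 = 760


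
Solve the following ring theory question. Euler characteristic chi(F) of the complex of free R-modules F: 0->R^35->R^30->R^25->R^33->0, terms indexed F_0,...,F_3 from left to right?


chi = sum (-1)^i * rank:
(-1)^0*35=35
(-1)^1*30=-30
(-1)^2*25=25
(-1)^3*33=-33
chi=-3


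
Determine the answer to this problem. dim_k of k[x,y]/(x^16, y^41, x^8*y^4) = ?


k[x,y]/I, I = (x^16, y^41, x^8*y^4)
Rect: 16x41=656. Corner: (16-8)x(41-4)=296.
dim = 656-296 = 360


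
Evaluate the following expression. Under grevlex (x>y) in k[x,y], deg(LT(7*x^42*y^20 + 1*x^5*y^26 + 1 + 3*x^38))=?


LT: 7*x^42*y^20
deg_x=42, deg_y=20
Total=42+20=62


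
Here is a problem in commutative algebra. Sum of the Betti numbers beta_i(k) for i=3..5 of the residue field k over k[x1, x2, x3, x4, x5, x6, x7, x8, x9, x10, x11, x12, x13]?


Koszul resolution: beta_i(k)=C(n,i), n=13
C(13,3)=286, C(13,4)=715, C(13,5)=1287
Sum=2288


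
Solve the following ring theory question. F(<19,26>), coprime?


gcd(19,26)=1 => F=ab-a-b=19*26-19-26=494-45=449


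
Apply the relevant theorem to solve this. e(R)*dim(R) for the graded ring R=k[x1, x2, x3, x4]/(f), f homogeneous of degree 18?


e(R)=deg(f)=18, dim(R)=4-1=3
e*dim=18*3=54


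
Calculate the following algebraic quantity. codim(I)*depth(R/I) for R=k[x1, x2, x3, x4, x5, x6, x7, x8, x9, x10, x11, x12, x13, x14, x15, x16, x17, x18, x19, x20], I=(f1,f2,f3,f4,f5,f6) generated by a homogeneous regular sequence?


codim=6, depth=dim(R/I)=20-6=14
Product=6*14=84


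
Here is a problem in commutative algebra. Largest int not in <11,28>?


gcd(11,28)=1 => F=ab-a-b=11*28-11-28=308-39=269


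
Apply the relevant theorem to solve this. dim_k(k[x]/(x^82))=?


Basis: 1,x,...,x^81
dim=82


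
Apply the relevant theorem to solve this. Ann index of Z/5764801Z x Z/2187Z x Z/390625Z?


Exponent = lcm of the cyclic orders; pairwise coprime => product.
7^8*3^7*5^8=5764801*2187*390625=4924851479296875


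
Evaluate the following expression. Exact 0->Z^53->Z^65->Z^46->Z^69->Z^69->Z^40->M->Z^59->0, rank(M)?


Alt sum=0:
(-1)^0*53 + (-1)^1*65 + (-1)^2*46 + (-1)^3*69 + (-1)^4*69 + (-1)^5*40 + (-1)^6*? + (-1)^7*59=0
rank(M)=65


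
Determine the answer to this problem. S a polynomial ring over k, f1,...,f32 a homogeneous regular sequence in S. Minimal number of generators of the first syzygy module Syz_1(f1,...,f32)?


Regular sequence => Koszul complex is the minimal free resolution.
Syz_1 minimally generated by Koszul relations f_i*e_j - f_j*e_i (i<j): mu(Syz_1) = beta_2 = C(m,2) = m(m-1)/2
m=32
32*31/2 = 496


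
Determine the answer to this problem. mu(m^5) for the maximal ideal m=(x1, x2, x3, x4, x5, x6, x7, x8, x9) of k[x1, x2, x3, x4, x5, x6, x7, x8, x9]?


Graded Nakayama: mu(m^d) = dim_k (m^d/m^(d+1)) = #degree-5 monomials in 9 vars
C(n+d-1,d)=C(13,5)=1287


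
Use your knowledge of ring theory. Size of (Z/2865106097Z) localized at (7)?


7-primary part: 2865106097=7^9*71
Size=7^9=40353607


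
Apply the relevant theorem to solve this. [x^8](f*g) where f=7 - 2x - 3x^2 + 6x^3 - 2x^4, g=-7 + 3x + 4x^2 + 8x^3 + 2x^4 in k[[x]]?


[x^8] = sum a_i*b_j, i+j=8
  -2*2=-4
Sum=-4


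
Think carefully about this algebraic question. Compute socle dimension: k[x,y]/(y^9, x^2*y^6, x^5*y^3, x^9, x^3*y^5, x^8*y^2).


Socle = ann(m) = span of standard monomials u with x*u, y*u in I (staircase corners).
Minimal generators: x^9, x^8*y^2, x^5*y^3, x^3*y^5, x^2*y^6, y^9
Corners: xy^8, x^2y^5, x^4y^4, x^7y^2, x^8y
Socle dim=5


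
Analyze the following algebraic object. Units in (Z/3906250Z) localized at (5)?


Local ring = Z/1953125Z.
phi(1953125) = 5^8*(5-1) = 1562500


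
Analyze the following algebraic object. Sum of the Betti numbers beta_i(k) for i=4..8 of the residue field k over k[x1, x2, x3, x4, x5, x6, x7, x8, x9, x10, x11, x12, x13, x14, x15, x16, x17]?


Koszul resolution: beta_i(k)=C(n,i), n=17
C(17,4)=2380, C(17,5)=6188, C(17,6)=12376, C(17,7)=19448, C(17,8)=24310
Sum=64702


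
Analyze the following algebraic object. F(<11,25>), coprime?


gcd(11,25)=1 => F=ab-a-b=11*25-11-25=275-36=239


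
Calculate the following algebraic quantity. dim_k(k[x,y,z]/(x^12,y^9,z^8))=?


Basis: x^iy^jz^k, i<12,j<9,k<8
12*9*8=864


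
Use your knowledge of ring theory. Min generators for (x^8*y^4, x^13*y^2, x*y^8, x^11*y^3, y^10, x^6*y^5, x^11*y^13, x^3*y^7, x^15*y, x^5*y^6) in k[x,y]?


Remove redundant (divisible by others).
x^11*y^13 redundant.
Min: x^15*y, x^13*y^2, x^11*y^3, x^8*y^4, x^6*y^5, x^5*y^6, x^3*y^7, x*y^8, y^10
Count=9


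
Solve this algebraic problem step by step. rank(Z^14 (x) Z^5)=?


rank(M(x)N) = rank(M)*rank(N)
14*5 = 70


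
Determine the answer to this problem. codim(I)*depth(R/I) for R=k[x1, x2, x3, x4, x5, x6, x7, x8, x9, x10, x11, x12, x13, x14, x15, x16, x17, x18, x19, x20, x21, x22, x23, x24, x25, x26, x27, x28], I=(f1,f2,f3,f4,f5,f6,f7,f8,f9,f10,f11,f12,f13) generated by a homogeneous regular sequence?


codim=13, depth=dim(R/I)=28-13=15
Product=13*15=195


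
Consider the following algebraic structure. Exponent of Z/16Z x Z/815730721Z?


Exponent = lcm of the cyclic orders; pairwise coprime => product.
2^4*13^8=16*815730721=13051691536


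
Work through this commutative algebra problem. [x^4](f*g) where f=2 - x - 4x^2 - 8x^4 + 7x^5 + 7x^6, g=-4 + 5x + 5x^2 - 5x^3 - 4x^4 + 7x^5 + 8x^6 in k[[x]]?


[x^4] = sum a_i*b_j, i+j=4
  2*-4=-8
  -1*-5=5
  -4*5=-20
  -8*-4=32
Sum=9


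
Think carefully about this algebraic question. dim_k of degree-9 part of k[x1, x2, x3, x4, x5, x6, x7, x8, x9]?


C(d+n-1,n-1)=C(17,8)=24310


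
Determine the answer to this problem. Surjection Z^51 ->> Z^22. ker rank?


rank(ker) = 51-22 = 29


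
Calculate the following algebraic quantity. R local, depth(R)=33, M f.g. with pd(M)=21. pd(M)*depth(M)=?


pd+depth=33
depth=33-21=12
pd*depth=21*12=252


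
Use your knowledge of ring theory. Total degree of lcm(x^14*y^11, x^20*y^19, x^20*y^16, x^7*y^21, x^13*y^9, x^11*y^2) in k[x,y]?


lcm = componentwise max:
x: max(14,20,20,7,13,11)=20
y: max(11,19,16,21,9,2)=21
Total=20+21=41


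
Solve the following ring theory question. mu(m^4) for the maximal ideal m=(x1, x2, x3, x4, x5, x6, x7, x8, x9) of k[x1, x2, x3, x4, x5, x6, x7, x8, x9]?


Graded Nakayama: mu(m^d) = dim_k (m^d/m^(d+1)) = #degree-4 monomials in 9 vars
C(n+d-1,d)=C(12,4)=495


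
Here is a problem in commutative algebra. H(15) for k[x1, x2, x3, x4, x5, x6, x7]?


C(d+n-1,n-1)=C(21,6)=54264


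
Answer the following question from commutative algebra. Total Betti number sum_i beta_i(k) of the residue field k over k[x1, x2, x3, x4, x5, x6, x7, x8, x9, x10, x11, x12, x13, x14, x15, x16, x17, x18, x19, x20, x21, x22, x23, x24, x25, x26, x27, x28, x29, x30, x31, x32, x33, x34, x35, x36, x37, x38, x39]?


Koszul resolution: beta_i(k)=C(n,i), n=39
sum_i C(39,i) = 2^39 = 549755813888


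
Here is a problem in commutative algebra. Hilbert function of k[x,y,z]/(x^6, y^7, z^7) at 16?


Need i<6, j<7, k<7 with i+j+k=16.
For each i, j ranges over max(0,16-i-6)..min(6,16-i):
  i=0: j in [10,6] -> 0
  i=1: j in [9,6] -> 0
  i=2: j in [8,6] -> 0
  i=3: j in [7,6] -> 0
  i=4: j in [6,6] -> 1
  i=5: j in [5,6] -> 2
H(16) = 0+0+0+0+1+2 = 3


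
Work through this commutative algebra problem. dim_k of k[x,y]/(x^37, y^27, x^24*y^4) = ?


k[x,y]/I, I = (x^37, y^27, x^24*y^4)
Rect: 37x27=999. Corner: (37-24)x(27-4)=299.
dim = 999-299 = 700


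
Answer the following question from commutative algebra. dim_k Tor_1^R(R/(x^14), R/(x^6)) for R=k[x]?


Tor_1(R/I,R/J)=(I cap J)/IJ=(x^14)/(x^20)
dim=20-14=min(14,6)=6


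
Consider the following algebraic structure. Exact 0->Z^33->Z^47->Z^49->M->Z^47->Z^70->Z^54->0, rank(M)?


Alt sum=0:
(-1)^0*33 + (-1)^1*47 + (-1)^2*49 + (-1)^3*? + (-1)^4*47 + (-1)^5*70 + (-1)^6*54=0
rank(M)=66


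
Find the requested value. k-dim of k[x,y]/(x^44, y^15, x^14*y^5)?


k[x,y]/I, I = (x^44, y^15, x^14*y^5)
Rect: 44x15=660. Corner: (44-14)x(15-5)=300.
dim = 660-300 = 360


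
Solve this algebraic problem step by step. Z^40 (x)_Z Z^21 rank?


rank(M(x)N) = rank(M)*rank(N)
40*21 = 840


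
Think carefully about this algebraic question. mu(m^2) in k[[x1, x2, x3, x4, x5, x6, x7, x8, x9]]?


C(n+d-1,d)=C(10,2)=45


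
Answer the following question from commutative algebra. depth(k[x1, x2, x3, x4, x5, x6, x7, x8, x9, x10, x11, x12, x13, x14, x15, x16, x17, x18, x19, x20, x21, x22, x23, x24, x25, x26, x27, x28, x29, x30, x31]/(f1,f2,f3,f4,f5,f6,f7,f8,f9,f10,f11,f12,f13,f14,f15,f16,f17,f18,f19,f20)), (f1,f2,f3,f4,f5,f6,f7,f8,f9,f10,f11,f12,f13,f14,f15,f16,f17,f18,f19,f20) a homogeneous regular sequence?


depth(R)=31
depth(R/I)=31-20=11


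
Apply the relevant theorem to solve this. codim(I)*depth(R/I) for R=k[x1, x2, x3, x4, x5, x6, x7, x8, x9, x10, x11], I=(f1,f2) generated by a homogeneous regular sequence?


codim=2, depth=dim(R/I)=11-2=9
Product=2*9=18


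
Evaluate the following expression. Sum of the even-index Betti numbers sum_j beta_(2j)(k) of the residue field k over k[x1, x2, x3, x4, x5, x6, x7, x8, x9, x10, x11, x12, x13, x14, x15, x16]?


Koszul resolution: beta_i(k)=C(n,i), n=16
sum_even C(16,i) = 2^(n-1) = 2^15 = 32768


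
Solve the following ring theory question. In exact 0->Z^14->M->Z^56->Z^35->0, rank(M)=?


Alt sum=0:
(-1)^0*14 + (-1)^1*? + (-1)^2*56 + (-1)^3*35=0
rank(M)=35


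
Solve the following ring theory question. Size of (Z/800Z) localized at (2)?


2-primary part: 800=2^5*25
Size=2^5=32


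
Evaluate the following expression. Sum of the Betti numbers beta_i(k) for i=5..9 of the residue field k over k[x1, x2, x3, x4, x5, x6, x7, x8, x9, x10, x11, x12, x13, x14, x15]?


Koszul resolution: beta_i(k)=C(n,i), n=15
C(15,5)=3003, C(15,6)=5005, C(15,7)=6435, C(15,8)=6435, C(15,9)=5005
Sum=25883


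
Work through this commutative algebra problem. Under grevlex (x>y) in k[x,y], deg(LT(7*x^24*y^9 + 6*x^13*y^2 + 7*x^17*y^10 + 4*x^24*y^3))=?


LT: 7*x^24*y^9
deg_x=24, deg_y=9
Total=24+9=33


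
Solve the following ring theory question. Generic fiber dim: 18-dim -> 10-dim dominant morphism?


dim(fiber)=dim(X)-dim(Y)=18-10=8


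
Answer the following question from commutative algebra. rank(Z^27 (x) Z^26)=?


rank(M(x)N) = rank(M)*rank(N)
27*26 = 702


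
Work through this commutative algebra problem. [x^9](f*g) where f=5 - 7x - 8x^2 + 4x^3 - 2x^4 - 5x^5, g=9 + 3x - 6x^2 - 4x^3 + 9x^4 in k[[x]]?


[x^9] = sum a_i*b_j, i+j=9
  -5*9=-45
Sum=-45


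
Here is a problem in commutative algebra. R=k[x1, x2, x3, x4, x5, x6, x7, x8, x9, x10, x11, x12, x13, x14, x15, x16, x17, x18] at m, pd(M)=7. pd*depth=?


pd+depth=18
depth=18-7=11
pd*depth=7*11=77


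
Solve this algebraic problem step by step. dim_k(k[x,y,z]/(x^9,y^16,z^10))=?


Basis: x^iy^jz^k, i<9,j<16,k<10
9*16*10=1440


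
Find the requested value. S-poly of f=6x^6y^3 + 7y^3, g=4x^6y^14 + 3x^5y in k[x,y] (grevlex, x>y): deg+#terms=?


LT(f)=6x^6y^3, LT(g)=4x^6y^14
lcm(LM)=x^6y^14
S(f,g) (scaled by 24 to clear denominators) = 4y^11*f - 6*g = 28y^14 - 18x^5y
2 terms, deg 14.
14+2=16


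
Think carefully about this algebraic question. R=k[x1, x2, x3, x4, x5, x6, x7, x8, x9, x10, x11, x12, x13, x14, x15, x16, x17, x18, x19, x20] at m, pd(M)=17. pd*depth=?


pd+depth=20
depth=20-17=3
pd*depth=17*3=51


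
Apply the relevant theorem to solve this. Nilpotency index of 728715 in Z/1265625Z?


728715^k mod 1265625:
k=1: 728715
k=2: 941850
k=3: 644625
k=4: 1063125
k=5: 759375
k=6: 0
First zero at k = 6


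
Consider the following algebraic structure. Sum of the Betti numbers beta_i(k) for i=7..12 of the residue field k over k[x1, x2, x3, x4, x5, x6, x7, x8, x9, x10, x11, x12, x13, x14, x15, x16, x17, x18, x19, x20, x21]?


Koszul resolution: beta_i(k)=C(n,i), n=21
C(21,7)=116280, C(21,8)=203490, C(21,9)=293930, C(21,10)=352716, C(21,11)=352716, C(21,12)=293930
Sum=1613062


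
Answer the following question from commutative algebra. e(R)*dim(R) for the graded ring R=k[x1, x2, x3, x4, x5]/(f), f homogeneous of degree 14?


e(R)=deg(f)=14, dim(R)=5-1=4
e*dim=14*4=56


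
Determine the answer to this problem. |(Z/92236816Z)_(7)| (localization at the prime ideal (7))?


7-primary part: 92236816=7^8*16
Size=7^8=5764801


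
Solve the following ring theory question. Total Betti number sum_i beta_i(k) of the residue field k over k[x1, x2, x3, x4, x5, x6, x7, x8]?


Koszul resolution: beta_i(k)=C(n,i), n=8
sum_i C(8,i) = 2^8 = 256


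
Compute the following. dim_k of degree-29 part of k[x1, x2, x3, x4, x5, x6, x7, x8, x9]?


C(d+n-1,n-1)=C(37,8)=38608020


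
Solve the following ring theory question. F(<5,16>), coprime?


gcd(5,16)=1 => F=ab-a-b=5*16-5-16=80-21=59


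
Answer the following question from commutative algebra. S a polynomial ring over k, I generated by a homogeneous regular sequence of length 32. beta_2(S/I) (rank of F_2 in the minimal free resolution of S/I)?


Regular sequence => Koszul complex is the minimal free resolution.
Syz_1 minimally generated by Koszul relations f_i*e_j - f_j*e_i (i<j): mu(Syz_1) = beta_2 = C(m,2) = m(m-1)/2
m=32
32*31/2 = 496


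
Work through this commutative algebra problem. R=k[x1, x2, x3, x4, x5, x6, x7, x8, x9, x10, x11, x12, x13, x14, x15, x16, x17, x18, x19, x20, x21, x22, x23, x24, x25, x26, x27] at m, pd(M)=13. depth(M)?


pd+depth=depth(R)=27
depth=27-13=14


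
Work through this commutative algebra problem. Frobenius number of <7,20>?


gcd(7,20)=1 => F=ab-a-b=7*20-7-20=140-27=113


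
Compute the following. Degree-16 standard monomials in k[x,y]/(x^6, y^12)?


k[x,y], I = (x^6, y^12), d = 16
Need i < 6 and d-i < 12.
Range: 5 <= i <= 5.
H(16) = 1


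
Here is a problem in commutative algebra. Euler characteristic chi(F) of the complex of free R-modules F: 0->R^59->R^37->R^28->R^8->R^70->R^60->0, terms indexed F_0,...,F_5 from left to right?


chi = sum (-1)^i * rank:
(-1)^0*59=59
(-1)^1*37=-37
(-1)^2*28=28
(-1)^3*8=-8
(-1)^4*70=70
(-1)^5*60=-60
chi=52


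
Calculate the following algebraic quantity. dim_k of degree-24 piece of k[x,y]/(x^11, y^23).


k[x,y], I = (x^11, y^23), d = 24
Need i < 11 and d-i < 23.
Range: 2 <= i <= 10.
H(24) = 9


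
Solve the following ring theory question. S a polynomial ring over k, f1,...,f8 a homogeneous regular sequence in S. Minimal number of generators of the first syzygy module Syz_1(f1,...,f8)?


Regular sequence => Koszul complex is the minimal free resolution.
Syz_1 minimally generated by Koszul relations f_i*e_j - f_j*e_i (i<j): mu(Syz_1) = beta_2 = C(m,2) = m(m-1)/2
m=8
8*7/2 = 28


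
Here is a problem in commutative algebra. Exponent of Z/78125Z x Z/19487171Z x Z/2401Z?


Exponent = lcm of the cyclic orders; pairwise coprime => product.
5^7*11^7*7^4=78125*19487171*2401=3655366997734375


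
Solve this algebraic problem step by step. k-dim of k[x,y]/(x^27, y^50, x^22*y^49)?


k[x,y]/I, I = (x^27, y^50, x^22*y^49)
Rect: 27x50=1350. Corner: (27-22)x(50-49)=5.
dim = 1350-5 = 1345


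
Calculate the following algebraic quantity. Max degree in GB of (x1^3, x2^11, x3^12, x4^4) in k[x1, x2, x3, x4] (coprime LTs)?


Pure powers, coprime LTs => already GB.
Degrees: 3, 11, 12, 4
Max=12


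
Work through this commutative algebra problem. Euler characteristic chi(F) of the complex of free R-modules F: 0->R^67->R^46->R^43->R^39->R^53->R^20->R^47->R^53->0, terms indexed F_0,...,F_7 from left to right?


chi = sum (-1)^i * rank:
(-1)^0*67=67
(-1)^1*46=-46
(-1)^2*43=43
(-1)^3*39=-39
(-1)^4*53=53
(-1)^5*20=-20
(-1)^6*47=47
(-1)^7*53=-53
chi=52


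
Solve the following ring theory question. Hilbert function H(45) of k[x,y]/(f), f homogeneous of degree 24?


H(t)=d for t>=d-1.
d=24, t=45
H(45)=24


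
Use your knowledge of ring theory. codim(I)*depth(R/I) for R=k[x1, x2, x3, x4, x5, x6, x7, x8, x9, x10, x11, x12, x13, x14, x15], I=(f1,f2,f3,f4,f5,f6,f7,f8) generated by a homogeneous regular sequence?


codim=8, depth=dim(R/I)=15-8=7
Product=8*7=56


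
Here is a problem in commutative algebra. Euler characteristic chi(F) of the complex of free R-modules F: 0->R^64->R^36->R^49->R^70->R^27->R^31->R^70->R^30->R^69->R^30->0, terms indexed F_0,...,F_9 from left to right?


chi = sum (-1)^i * rank:
(-1)^0*64=64
(-1)^1*36=-36
(-1)^2*49=49
(-1)^3*70=-70
(-1)^4*27=27
(-1)^5*31=-31
(-1)^6*70=70
(-1)^7*30=-30
(-1)^8*69=69
(-1)^9*30=-30
chi=82


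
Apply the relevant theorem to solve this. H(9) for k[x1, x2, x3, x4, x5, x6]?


C(d+n-1,n-1)=C(14,5)=2002


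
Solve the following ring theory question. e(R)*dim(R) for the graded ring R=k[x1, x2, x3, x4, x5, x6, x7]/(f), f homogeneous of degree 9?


e(R)=deg(f)=9, dim(R)=7-1=6
e*dim=9*6=54


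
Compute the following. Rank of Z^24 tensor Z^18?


rank(M(x)N) = rank(M)*rank(N)
24*18 = 432


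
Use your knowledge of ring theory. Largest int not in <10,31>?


gcd(10,31)=1 => F=ab-a-b=10*31-10-31=310-41=269


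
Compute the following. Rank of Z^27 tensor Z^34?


rank(M(x)N) = rank(M)*rank(N)
27*34 = 918


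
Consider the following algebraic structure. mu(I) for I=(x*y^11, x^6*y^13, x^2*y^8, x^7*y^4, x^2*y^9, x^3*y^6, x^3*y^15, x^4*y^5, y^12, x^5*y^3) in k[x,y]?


Remove redundant (divisible by others).
x^2*y^9 redundant.
x^7*y^4 redundant.
x^6*y^13 redundant.
x^3*y^15 redundant.
Min: x^5*y^3, x^4*y^5, x^3*y^6, x^2*y^8, x*y^11, y^12
Count=6


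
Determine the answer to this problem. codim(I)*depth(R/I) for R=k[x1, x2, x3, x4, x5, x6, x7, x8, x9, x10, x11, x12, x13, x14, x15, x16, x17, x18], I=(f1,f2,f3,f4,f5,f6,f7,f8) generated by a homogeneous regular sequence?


codim=8, depth=dim(R/I)=18-8=10
Product=8*10=80


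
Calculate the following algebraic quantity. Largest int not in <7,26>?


gcd(7,26)=1 => F=ab-a-b=7*26-7-26=182-33=149


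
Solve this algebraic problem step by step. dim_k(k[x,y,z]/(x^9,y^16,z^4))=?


Basis: x^iy^jz^k, i<9,j<16,k<4
9*16*4=576


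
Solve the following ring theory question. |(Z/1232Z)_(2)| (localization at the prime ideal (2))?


2-primary part: 1232=2^4*77
Size=2^4=16


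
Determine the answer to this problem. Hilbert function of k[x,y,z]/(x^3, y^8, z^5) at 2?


Need i<3, j<8, k<5 with i+j+k=2.
For each i, j ranges over max(0,2-i-4)..min(7,2-i):
  i=0: j in [0,2] -> 3
  i=1: j in [0,1] -> 2
  i=2: j in [0,0] -> 1
H(2) = 3+2+1 = 6


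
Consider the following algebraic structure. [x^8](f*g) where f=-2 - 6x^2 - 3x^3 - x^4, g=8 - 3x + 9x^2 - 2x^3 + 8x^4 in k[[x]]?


[x^8] = sum a_i*b_j, i+j=8
  -1*8=-8
Sum=-8


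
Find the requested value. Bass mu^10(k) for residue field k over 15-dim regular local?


C(n,i)=C(15,10)=3003


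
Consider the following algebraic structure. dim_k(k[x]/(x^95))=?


Basis: 1,x,...,x^94
dim=95


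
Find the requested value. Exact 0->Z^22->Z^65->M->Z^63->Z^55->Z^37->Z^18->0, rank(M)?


Alt sum=0:
(-1)^0*22 + (-1)^1*65 + (-1)^2*? + (-1)^3*63 + (-1)^4*55 + (-1)^5*37 + (-1)^6*18=0
rank(M)=70


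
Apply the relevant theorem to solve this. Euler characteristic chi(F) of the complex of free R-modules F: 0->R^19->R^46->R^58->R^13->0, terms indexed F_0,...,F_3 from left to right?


chi = sum (-1)^i * rank:
(-1)^0*19=19
(-1)^1*46=-46
(-1)^2*58=58
(-1)^3*13=-13
chi=18


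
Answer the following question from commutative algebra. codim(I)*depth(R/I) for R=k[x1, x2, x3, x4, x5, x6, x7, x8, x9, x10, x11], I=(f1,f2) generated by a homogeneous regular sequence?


codim=2, depth=dim(R/I)=11-2=9
Product=2*9=18


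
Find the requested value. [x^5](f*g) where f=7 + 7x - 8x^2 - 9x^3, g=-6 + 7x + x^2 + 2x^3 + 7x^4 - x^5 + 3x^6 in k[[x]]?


[x^5] = sum a_i*b_j, i+j=5
  7*-1=-7
  7*7=49
  -8*2=-16
  -9*1=-9
Sum=17


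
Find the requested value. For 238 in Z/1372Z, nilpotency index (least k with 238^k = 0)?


238^k mod 1372:
k=1: 238
k=2: 392
k=3: 0
First zero at k = 3


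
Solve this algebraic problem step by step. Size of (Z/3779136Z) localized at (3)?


3-primary part: 3779136=3^10*64
Size=3^10=59049


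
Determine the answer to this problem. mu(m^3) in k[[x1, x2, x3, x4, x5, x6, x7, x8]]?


C(n+d-1,d)=C(10,3)=120


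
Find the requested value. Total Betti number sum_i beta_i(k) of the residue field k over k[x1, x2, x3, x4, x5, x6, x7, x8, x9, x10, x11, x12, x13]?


Koszul resolution: beta_i(k)=C(n,i), n=13
sum_i C(13,i) = 2^13 = 8192


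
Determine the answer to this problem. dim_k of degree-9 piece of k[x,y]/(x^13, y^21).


k[x,y], I = (x^13, y^21), d = 9
Need i < 13 and d-i < 21.
Range: 0 <= i <= 9.
H(9) = 10


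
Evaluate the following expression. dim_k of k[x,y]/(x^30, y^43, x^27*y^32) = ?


k[x,y]/I, I = (x^30, y^43, x^27*y^32)
Rect: 30x43=1290. Corner: (30-27)x(43-32)=33.
dim = 1290-33 = 1257


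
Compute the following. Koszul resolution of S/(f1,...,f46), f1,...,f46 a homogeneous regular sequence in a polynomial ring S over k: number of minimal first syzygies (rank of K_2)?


Regular sequence => Koszul complex is the minimal free resolution.
Syz_1 minimally generated by Koszul relations f_i*e_j - f_j*e_i (i<j): mu(Syz_1) = beta_2 = C(m,2) = m(m-1)/2
m=46
46*45/2 = 1035


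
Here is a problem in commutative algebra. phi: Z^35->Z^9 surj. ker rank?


rank(ker) = 35-9 = 26


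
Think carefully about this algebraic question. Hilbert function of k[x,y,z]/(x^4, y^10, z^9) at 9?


Need i<4, j<10, k<9 with i+j+k=9.
For each i, j ranges over max(0,9-i-8)..min(9,9-i):
  i=0: j in [1,9] -> 9
  i=1: j in [0,8] -> 9
  i=2: j in [0,7] -> 8
  i=3: j in [0,6] -> 7
H(9) = 9+9+8+7 = 33


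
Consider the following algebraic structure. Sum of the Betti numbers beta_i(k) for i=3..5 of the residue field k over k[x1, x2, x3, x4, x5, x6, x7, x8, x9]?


Koszul resolution: beta_i(k)=C(n,i), n=9
C(9,3)=84, C(9,4)=126, C(9,5)=126
Sum=336


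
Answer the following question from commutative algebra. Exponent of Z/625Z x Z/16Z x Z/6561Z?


Exponent = lcm of the cyclic orders; pairwise coprime => product.
5^4*2^4*3^8=625*16*6561=65610000


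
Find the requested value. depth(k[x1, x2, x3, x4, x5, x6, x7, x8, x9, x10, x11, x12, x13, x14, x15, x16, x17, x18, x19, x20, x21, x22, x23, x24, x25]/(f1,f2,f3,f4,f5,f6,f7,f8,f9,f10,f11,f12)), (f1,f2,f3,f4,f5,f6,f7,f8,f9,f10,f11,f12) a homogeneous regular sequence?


depth(R)=25
depth(R/I)=25-12=13


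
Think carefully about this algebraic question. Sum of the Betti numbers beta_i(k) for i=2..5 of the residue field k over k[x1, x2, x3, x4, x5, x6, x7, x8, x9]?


Koszul resolution: beta_i(k)=C(n,i), n=9
C(9,2)=36, C(9,3)=84, C(9,4)=126, C(9,5)=126
Sum=372


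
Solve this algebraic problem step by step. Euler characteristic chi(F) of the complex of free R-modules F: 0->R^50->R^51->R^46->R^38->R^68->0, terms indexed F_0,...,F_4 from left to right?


chi = sum (-1)^i * rank:
(-1)^0*50=50
(-1)^1*51=-51
(-1)^2*46=46
(-1)^3*38=-38
(-1)^4*68=68
chi=75


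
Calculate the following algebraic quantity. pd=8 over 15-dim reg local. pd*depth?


pd+depth=15
depth=15-8=7
pd*depth=8*7=56


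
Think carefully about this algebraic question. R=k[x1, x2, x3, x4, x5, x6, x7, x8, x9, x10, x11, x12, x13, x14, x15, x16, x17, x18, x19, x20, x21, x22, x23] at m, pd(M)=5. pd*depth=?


pd+depth=23
depth=23-5=18
pd*depth=5*18=90


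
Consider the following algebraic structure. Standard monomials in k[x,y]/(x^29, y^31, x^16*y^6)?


k[x,y]/I, I = (x^29, y^31, x^16*y^6)
Rect: 29x31=899. Corner: (29-16)x(31-6)=325.
dim = 899-325 = 574


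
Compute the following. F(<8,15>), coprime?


gcd(8,15)=1 => F=ab-a-b=8*15-8-15=120-23=97


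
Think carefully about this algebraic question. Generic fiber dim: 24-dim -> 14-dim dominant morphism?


dim(fiber)=dim(X)-dim(Y)=24-14=10


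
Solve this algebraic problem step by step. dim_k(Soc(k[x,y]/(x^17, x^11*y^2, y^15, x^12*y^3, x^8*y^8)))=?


Socle = ann(m) = span of standard monomials u with x*u, y*u in I (staircase corners).
Redundant generators: x^12*y^3
Minimal generators: x^17, x^11*y^2, x^8*y^8, y^15
Corners: x^7y^14, x^10y^7, x^16y
Socle dim=3


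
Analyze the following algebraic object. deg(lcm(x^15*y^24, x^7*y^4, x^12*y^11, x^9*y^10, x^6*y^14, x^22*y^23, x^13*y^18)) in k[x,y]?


lcm = componentwise max:
x: max(15,7,12,9,6,22,13)=22
y: max(24,4,11,10,14,23,18)=24
Total=22+24=46


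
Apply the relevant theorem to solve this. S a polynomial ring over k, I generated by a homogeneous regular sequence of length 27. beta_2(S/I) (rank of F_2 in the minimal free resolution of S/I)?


Regular sequence => Koszul complex is the minimal free resolution.
Syz_1 minimally generated by Koszul relations f_i*e_j - f_j*e_i (i<j): mu(Syz_1) = beta_2 = C(m,2) = m(m-1)/2
m=27
27*26/2 = 351


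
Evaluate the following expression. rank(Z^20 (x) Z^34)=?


rank(M(x)N) = rank(M)*rank(N)
20*34 = 680


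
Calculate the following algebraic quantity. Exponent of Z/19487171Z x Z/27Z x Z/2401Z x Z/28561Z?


Exponent = lcm of the cyclic orders; pairwise coprime => product.
11^7*3^3*7^4*13^4=19487171*27*2401*28561=36080963765783937


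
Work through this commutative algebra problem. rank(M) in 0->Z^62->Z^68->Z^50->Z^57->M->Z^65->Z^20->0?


Alt sum=0:
(-1)^0*62 + (-1)^1*68 + (-1)^2*50 + (-1)^3*57 + (-1)^4*? + (-1)^5*65 + (-1)^6*20=0
rank(M)=58


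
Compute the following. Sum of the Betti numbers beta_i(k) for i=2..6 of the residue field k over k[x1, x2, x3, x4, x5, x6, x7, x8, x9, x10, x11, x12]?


Koszul resolution: beta_i(k)=C(n,i), n=12
C(12,2)=66, C(12,3)=220, C(12,4)=495, C(12,5)=792, C(12,6)=924
Sum=2497


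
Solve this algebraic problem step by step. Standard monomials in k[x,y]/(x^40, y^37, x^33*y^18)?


k[x,y]/I, I = (x^40, y^37, x^33*y^18)
Rect: 40x37=1480. Corner: (40-33)x(37-18)=133.
dim = 1480-133 = 1347


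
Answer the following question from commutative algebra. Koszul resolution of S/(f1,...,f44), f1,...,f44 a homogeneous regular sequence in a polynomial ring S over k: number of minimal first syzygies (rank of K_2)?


Regular sequence => Koszul complex is the minimal free resolution.
Syz_1 minimally generated by Koszul relations f_i*e_j - f_j*e_i (i<j): mu(Syz_1) = beta_2 = C(m,2) = m(m-1)/2
m=44
44*43/2 = 946


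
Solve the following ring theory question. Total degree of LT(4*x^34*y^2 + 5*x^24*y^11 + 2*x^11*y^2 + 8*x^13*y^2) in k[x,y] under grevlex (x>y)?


LT: 4*x^34*y^2
deg_x=34, deg_y=2
Total=34+2=36


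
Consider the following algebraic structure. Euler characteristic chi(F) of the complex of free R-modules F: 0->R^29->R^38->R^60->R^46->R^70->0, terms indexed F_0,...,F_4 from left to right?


chi = sum (-1)^i * rank:
(-1)^0*29=29
(-1)^1*38=-38
(-1)^2*60=60
(-1)^3*46=-46
(-1)^4*70=70
chi=75


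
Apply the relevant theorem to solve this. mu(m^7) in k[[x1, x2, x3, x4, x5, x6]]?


C(n+d-1,d)=C(12,7)=792


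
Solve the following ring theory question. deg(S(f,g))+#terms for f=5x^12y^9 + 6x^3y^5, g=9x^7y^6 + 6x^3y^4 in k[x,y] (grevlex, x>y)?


LT(f)=5x^12y^9, LT(g)=9x^7y^6
lcm(LM)=x^12y^9
S(f,g) (scaled by 45 to clear denominators) = 9*f - 5x^5y^3*g = -30x^8y^7 + 54x^3y^5
2 terms, deg 15.
15+2=17


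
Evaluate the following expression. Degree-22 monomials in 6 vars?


C(d+n-1,n-1)=C(27,5)=80730


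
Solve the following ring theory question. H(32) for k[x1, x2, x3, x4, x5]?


C(d+n-1,n-1)=C(36,4)=58905
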